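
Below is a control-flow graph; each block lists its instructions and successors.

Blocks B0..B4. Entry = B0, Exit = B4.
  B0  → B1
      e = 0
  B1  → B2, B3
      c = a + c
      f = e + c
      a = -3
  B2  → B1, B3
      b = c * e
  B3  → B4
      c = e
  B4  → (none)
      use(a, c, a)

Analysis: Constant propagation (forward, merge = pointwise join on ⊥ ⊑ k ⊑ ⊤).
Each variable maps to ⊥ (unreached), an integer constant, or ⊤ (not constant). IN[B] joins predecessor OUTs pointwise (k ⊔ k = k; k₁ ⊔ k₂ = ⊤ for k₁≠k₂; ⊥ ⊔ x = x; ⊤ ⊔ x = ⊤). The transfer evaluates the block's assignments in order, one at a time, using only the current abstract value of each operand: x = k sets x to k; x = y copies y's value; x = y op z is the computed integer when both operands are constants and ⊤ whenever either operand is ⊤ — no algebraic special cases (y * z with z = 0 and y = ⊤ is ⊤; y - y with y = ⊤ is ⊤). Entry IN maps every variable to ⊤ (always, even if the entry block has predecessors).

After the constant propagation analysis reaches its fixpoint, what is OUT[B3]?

Per-block solution:
  B0:  IN=(all ⊤)  OUT={e:0; rest ⊤}
  B1:  IN={e:0; rest ⊤}  OUT={a:-3, e:0; rest ⊤}
  B2:  IN={a:-3, e:0; rest ⊤}  OUT={a:-3, e:0; rest ⊤}
  B3:  IN={a:-3, e:0; rest ⊤}  OUT={a:-3, c:0, e:0; rest ⊤}
  B4:  IN={a:-3, c:0, e:0; rest ⊤}  OUT={a:-3, c:0, e:0; rest ⊤}

Merge at B3: IN[B3] = OUT[B1] ⊔ OUT[B2] = {a: -3, b: ⊤, c: ⊤, d: ⊤, e: 0, f: ⊤}
Applying B3's transfer function to that IN value gives OUT[B3] (row B3 above).

Answer: {a: -3, b: ⊤, c: 0, d: ⊤, e: 0, f: ⊤}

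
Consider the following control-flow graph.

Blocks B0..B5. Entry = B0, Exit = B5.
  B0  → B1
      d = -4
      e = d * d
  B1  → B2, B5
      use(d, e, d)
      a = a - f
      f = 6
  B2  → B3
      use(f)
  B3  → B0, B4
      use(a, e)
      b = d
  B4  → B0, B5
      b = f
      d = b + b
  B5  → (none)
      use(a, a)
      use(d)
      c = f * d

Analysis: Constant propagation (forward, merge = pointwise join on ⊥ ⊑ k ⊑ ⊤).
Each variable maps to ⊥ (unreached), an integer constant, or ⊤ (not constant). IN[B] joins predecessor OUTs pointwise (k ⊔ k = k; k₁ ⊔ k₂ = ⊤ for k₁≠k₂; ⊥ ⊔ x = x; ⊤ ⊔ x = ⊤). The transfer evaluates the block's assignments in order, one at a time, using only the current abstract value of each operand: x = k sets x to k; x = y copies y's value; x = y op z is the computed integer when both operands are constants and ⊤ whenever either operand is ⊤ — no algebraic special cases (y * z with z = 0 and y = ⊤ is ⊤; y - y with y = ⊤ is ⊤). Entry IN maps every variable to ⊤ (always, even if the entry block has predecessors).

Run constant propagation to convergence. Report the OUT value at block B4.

Answer: {a: ⊤, b: 6, c: ⊤, d: 12, e: 16, f: 6}

Working:
Converged values:
  B0: | IN=(all ⊤) | OUT={d:-4, e:16; rest ⊤}
  B1: | IN={d:-4, e:16; rest ⊤} | OUT={d:-4, e:16, f:6; rest ⊤}
  B2: | IN={d:-4, e:16, f:6; rest ⊤} | OUT={d:-4, e:16, f:6; rest ⊤}
  B3: | IN={d:-4, e:16, f:6; rest ⊤} | OUT={b:-4, d:-4, e:16, f:6; rest ⊤}
  B4: | IN={b:-4, d:-4, e:16, f:6; rest ⊤} | OUT={b:6, d:12, e:16, f:6; rest ⊤}
  B5: | IN={e:16, f:6; rest ⊤} | OUT={e:16, f:6; rest ⊤}

Merge at B4: IN[B4] = OUT[B3] = {a: ⊤, b: -4, c: ⊤, d: -4, e: 16, f: 6}
Applying B4's transfer function to that IN value gives OUT[B4] (row B4 above).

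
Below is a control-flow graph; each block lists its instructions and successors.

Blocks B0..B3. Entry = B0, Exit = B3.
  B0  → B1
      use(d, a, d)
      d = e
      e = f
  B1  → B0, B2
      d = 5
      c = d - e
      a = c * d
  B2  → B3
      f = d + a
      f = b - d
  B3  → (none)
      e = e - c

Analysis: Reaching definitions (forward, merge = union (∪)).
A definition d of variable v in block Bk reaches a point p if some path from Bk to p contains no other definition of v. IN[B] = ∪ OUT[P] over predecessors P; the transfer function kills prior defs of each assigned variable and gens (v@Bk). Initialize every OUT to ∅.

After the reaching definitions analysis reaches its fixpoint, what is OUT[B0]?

Converged values:
  B0:   IN={a@B1, c@B1, d@B1, e@B0}   OUT={a@B1, c@B1, d@B0, e@B0}
  B1:   IN={a@B1, c@B1, d@B0, e@B0}   OUT={a@B1, c@B1, d@B1, e@B0}
  B2:   IN={a@B1, c@B1, d@B1, e@B0}   OUT={a@B1, c@B1, d@B1, e@B0, f@B2}
  B3:   IN={a@B1, c@B1, d@B1, e@B0, f@B2}   OUT={a@B1, c@B1, d@B1, e@B3, f@B2}

Merge at B0 (entry node, so the boundary value {} is joined with the incoming edge(s)): IN[B0] = {} ⊔ OUT[B1] = {a@B1, c@B1, d@B1, e@B0}
Applying B0's transfer function to that IN value gives OUT[B0] (row B0 above).

Answer: {a@B1, c@B1, d@B0, e@B0}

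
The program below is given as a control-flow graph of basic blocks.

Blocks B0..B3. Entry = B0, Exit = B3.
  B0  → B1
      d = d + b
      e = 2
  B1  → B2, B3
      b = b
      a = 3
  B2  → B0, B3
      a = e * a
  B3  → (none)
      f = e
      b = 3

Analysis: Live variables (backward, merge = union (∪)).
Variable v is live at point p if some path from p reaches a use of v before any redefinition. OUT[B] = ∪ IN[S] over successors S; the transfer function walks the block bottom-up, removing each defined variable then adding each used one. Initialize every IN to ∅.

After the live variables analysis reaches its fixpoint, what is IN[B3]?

Fixpoint table:
  B0:  IN={b, d}  OUT={b, d, e}
  B1:  IN={b, d, e}  OUT={a, b, d, e}
  B2:  IN={a, b, d, e}  OUT={b, d, e}
  B3:  IN={e}  OUT={}

B3 is the boundary node: OUT[B3] = {}
Applying B3's transfer function to that OUT value gives IN[B3] (row B3 above).

Answer: {e}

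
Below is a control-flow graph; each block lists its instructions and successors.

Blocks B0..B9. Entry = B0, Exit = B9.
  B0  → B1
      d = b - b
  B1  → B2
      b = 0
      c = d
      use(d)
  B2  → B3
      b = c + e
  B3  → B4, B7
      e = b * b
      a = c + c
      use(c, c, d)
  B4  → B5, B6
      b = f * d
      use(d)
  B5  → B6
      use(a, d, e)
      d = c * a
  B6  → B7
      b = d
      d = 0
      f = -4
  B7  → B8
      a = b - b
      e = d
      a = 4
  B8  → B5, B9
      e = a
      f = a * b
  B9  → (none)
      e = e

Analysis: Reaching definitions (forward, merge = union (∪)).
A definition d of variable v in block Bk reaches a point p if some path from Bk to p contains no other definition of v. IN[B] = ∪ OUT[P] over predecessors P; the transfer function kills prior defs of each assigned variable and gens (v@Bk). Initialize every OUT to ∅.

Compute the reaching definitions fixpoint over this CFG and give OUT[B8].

Per-block solution:
  B0:   IN={}   OUT={d@B0}
  B1:   IN={d@B0}   OUT={b@B1, c@B1, d@B0}
  B2:   IN={b@B1, c@B1, d@B0}   OUT={b@B2, c@B1, d@B0}
  B3:   IN={b@B2, c@B1, d@B0}   OUT={a@B3, b@B2, c@B1, d@B0, e@B3}
  B4:   IN={a@B3, b@B2, c@B1, d@B0, e@B3}   OUT={a@B3, b@B4, c@B1, d@B0, e@B3}
  B5:   IN={a@B3, a@B7, b@B2, b@B4, b@B6, c@B1, d@B0, d@B6, e@B3, e@B8, f@B8}   OUT={a@B3, a@B7, b@B2, b@B4, b@B6, c@B1, d@B5, e@B3, e@B8, f@B8}
  B6:   IN={a@B3, a@B7, b@B2, b@B4, b@B6, c@B1, d@B0, d@B5, e@B3, e@B8, f@B8}   OUT={a@B3, a@B7, b@B6, c@B1, d@B6, e@B3, e@B8, f@B6}
  B7:   IN={a@B3, a@B7, b@B2, b@B6, c@B1, d@B0, d@B6, e@B3, e@B8, f@B6}   OUT={a@B7, b@B2, b@B6, c@B1, d@B0, d@B6, e@B7, f@B6}
  B8:   IN={a@B7, b@B2, b@B6, c@B1, d@B0, d@B6, e@B7, f@B6}   OUT={a@B7, b@B2, b@B6, c@B1, d@B0, d@B6, e@B8, f@B8}
  B9:   IN={a@B7, b@B2, b@B6, c@B1, d@B0, d@B6, e@B8, f@B8}   OUT={a@B7, b@B2, b@B6, c@B1, d@B0, d@B6, e@B9, f@B8}

Merge at B8: IN[B8] = OUT[B7] = {a@B7, b@B2, b@B6, c@B1, d@B0, d@B6, e@B7, f@B6}
Applying B8's transfer function to that IN value gives OUT[B8] (row B8 above).

Answer: {a@B7, b@B2, b@B6, c@B1, d@B0, d@B6, e@B8, f@B8}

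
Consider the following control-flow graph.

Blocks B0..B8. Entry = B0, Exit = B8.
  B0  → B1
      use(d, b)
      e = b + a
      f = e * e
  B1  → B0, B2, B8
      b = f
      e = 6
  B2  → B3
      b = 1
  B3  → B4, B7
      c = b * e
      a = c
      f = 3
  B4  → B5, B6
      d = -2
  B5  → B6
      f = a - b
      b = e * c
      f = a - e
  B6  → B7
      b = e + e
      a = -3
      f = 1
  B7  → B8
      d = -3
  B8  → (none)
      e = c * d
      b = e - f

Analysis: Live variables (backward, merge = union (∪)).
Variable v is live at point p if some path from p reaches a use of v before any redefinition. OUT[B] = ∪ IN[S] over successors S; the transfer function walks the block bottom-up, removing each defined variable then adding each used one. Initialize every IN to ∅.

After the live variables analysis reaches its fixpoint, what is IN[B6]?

Answer: {c, e}

Working:
Per-block solution:
  B0:  IN={a, b, c, d}  OUT={a, c, d, f}
  B1:  IN={a, c, d, f}  OUT={a, b, c, d, e, f}
  B2:  IN={e}  OUT={b, e}
  B3:  IN={b, e}  OUT={a, b, c, e, f}
  B4:  IN={a, b, c, e}  OUT={a, b, c, e}
  B5:  IN={a, b, c, e}  OUT={c, e}
  B6:  IN={c, e}  OUT={c, f}
  B7:  IN={c, f}  OUT={c, d, f}
  B8:  IN={c, d, f}  OUT={}

Merge at B6: OUT[B6] = IN[B7] = {c, f}
Applying B6's transfer function to that OUT value gives IN[B6] (row B6 above).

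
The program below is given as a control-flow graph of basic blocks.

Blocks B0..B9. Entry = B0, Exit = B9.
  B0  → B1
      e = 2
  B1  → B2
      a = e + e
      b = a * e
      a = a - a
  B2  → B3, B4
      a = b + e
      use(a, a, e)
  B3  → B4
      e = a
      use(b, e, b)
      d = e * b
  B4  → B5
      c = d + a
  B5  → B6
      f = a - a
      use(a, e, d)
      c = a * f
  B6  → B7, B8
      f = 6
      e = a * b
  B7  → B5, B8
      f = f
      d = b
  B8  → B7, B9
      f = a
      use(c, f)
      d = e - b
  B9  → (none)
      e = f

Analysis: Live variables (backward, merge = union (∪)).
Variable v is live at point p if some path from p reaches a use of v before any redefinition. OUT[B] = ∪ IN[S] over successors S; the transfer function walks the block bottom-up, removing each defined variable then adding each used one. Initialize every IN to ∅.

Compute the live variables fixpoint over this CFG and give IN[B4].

Fixpoint table:
  B0:  IN={d}  OUT={d, e}
  B1:  IN={d, e}  OUT={b, d, e}
  B2:  IN={b, d, e}  OUT={a, b, d, e}
  B3:  IN={a, b}  OUT={a, b, d, e}
  B4:  IN={a, b, d, e}  OUT={a, b, d, e}
  B5:  IN={a, b, d, e}  OUT={a, b, c}
  B6:  IN={a, b, c}  OUT={a, b, c, e, f}
  B7:  IN={a, b, c, e, f}  OUT={a, b, c, d, e}
  B8:  IN={a, b, c, e}  OUT={a, b, c, e, f}
  B9:  IN={f}  OUT={}

Merge at B4: OUT[B4] = IN[B5] = {a, b, d, e}
Applying B4's transfer function to that OUT value gives IN[B4] (row B4 above).

Answer: {a, b, d, e}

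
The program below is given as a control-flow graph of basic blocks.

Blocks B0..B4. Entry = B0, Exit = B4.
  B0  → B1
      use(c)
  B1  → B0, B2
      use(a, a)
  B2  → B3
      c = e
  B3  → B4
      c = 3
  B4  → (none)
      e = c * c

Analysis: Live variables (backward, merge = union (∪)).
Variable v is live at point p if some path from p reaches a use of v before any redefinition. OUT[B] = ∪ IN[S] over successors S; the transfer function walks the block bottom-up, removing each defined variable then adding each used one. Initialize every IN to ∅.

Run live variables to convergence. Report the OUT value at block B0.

Answer: {a, c, e}

Working:
Converged values:
  B0:  IN={a, c, e}  OUT={a, c, e}
  B1:  IN={a, c, e}  OUT={a, c, e}
  B2:  IN={e}  OUT={}
  B3:  IN={}  OUT={c}
  B4:  IN={c}  OUT={}

Merge at B0: OUT[B0] = IN[B1] = {a, c, e}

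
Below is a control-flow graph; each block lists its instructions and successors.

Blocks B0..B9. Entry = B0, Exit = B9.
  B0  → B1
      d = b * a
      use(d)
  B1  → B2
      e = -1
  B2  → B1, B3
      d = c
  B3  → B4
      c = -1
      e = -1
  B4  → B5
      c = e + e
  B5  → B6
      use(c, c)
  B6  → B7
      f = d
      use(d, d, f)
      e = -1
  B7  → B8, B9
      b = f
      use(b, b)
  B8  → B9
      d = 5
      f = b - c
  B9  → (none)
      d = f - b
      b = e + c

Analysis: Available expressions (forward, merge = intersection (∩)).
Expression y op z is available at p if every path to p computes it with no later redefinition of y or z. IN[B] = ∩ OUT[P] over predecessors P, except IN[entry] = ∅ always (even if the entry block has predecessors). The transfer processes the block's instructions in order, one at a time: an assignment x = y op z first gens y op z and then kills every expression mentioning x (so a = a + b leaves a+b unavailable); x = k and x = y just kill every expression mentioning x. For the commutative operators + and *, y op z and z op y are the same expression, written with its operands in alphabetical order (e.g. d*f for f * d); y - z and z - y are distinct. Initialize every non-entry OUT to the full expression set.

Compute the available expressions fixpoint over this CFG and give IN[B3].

Answer: {a*b}

Derivation:
Fixpoint table:
  B0:   IN={}   OUT={a*b}
  B1:   IN={a*b}   OUT={a*b}
  B2:   IN={a*b}   OUT={a*b}
  B3:   IN={a*b}   OUT={a*b}
  B4:   IN={a*b}   OUT={a*b, e+e}
  B5:   IN={a*b, e+e}   OUT={a*b, e+e}
  B6:   IN={a*b, e+e}   OUT={a*b}
  B7:   IN={a*b}   OUT={}
  B8:   IN={}   OUT={b-c}
  B9:   IN={}   OUT={c+e}

Merge at B3: IN[B3] = OUT[B2] = {a*b}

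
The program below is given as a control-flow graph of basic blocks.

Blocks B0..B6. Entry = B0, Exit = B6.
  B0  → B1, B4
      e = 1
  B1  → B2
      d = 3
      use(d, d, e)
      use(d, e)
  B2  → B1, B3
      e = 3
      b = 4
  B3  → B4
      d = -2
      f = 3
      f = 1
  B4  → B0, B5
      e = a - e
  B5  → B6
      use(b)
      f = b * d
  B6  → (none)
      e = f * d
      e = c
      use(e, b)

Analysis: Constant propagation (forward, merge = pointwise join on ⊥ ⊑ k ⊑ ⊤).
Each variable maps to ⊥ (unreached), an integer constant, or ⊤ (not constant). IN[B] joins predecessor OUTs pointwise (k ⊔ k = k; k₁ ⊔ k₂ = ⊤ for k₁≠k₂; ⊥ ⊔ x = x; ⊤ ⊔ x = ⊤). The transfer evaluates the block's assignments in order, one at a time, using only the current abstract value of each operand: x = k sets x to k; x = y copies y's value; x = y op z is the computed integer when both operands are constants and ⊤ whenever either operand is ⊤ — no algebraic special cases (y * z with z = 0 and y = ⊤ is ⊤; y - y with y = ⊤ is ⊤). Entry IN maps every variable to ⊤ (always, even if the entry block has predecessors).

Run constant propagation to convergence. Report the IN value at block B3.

Answer: {a: ⊤, b: 4, c: ⊤, d: 3, e: 3, f: ⊤}

Working:
Per-block solution:
  B0:   IN=(all ⊤)   OUT={e:1; rest ⊤}
  B1:   IN=(all ⊤)   OUT={d:3; rest ⊤}
  B2:   IN={d:3; rest ⊤}   OUT={b:4, d:3, e:3; rest ⊤}
  B3:   IN={b:4, d:3, e:3; rest ⊤}   OUT={b:4, d:-2, e:3, f:1; rest ⊤}
  B4:   IN=(all ⊤)   OUT=(all ⊤)
  B5:   IN=(all ⊤)   OUT=(all ⊤)
  B6:   IN=(all ⊤)   OUT=(all ⊤)

Merge at B3: IN[B3] = OUT[B2] = {a: ⊤, b: 4, c: ⊤, d: 3, e: 3, f: ⊤}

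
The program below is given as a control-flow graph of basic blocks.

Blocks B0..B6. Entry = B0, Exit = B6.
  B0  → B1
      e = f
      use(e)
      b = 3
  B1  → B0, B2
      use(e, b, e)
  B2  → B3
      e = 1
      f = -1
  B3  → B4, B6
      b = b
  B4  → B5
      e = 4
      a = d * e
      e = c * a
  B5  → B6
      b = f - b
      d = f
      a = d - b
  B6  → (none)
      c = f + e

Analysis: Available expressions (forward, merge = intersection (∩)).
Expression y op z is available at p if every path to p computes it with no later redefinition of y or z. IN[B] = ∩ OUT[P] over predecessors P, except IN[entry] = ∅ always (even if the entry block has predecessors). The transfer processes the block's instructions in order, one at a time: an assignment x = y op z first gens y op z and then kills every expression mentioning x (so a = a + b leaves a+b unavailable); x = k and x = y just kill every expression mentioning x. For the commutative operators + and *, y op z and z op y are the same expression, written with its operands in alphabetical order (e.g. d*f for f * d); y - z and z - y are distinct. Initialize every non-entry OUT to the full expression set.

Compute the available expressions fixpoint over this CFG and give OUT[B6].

Converged values:
  B0:   IN={}   OUT={}
  B1:   IN={}   OUT={}
  B2:   IN={}   OUT={}
  B3:   IN={}   OUT={}
  B4:   IN={}   OUT={a*c}
  B5:   IN={a*c}   OUT={d-b}
  B6:   IN={}   OUT={e+f}

Merge at B6: IN[B6] = OUT[B3] ∩ OUT[B5] = {}
Applying B6's transfer function to that IN value gives OUT[B6] (row B6 above).

Answer: {e+f}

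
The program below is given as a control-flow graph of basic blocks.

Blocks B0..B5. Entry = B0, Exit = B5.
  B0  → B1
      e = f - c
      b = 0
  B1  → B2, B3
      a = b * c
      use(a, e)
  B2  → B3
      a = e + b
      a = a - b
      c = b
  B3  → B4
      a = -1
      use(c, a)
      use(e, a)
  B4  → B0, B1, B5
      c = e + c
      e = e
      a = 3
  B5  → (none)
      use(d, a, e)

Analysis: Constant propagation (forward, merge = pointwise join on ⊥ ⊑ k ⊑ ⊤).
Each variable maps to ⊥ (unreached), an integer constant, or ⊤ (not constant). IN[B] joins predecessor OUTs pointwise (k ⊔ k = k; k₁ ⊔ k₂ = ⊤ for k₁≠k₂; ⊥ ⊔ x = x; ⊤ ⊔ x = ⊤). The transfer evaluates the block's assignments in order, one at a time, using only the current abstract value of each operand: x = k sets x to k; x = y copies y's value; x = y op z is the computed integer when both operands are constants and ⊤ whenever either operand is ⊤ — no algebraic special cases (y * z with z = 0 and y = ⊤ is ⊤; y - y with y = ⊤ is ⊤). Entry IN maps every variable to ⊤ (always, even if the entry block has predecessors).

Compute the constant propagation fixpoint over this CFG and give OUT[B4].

Per-block solution:
  B0:  IN=(all ⊤)  OUT={b:0; rest ⊤}
  B1:  IN={b:0; rest ⊤}  OUT={b:0; rest ⊤}
  B2:  IN={b:0; rest ⊤}  OUT={b:0, c:0; rest ⊤}
  B3:  IN={b:0; rest ⊤}  OUT={a:-1, b:0; rest ⊤}
  B4:  IN={a:-1, b:0; rest ⊤}  OUT={a:3, b:0; rest ⊤}
  B5:  IN={a:3, b:0; rest ⊤}  OUT={a:3, b:0; rest ⊤}

Merge at B4: IN[B4] = OUT[B3] = {a: -1, b: 0, c: ⊤, d: ⊤, e: ⊤, f: ⊤}
Applying B4's transfer function to that IN value gives OUT[B4] (row B4 above).

Answer: {a: 3, b: 0, c: ⊤, d: ⊤, e: ⊤, f: ⊤}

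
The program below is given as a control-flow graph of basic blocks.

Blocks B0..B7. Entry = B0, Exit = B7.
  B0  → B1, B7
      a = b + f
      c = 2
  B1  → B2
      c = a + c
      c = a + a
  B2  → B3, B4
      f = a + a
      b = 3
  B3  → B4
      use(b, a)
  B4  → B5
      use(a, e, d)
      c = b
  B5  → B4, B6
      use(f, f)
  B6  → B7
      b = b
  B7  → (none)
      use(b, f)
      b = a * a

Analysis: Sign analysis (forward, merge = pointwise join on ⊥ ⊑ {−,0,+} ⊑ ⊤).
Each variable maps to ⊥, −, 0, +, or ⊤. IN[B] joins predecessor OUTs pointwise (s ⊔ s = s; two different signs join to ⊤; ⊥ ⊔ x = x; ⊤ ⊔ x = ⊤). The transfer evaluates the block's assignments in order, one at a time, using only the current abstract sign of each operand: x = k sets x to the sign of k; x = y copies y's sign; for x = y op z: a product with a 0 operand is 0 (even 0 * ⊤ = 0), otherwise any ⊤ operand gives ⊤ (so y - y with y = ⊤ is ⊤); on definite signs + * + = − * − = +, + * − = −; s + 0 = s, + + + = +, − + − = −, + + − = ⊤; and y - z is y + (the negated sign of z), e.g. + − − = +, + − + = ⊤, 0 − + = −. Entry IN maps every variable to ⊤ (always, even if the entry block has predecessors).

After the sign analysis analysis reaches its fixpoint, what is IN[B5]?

Fixpoint table:
  B0:  IN=(all ⊤)  OUT={c:+; rest ⊤}
  B1:  IN={c:+; rest ⊤}  OUT=(all ⊤)
  B2:  IN=(all ⊤)  OUT={b:+; rest ⊤}
  B3:  IN={b:+; rest ⊤}  OUT={b:+; rest ⊤}
  B4:  IN={b:+; rest ⊤}  OUT={b:+, c:+; rest ⊤}
  B5:  IN={b:+, c:+; rest ⊤}  OUT={b:+, c:+; rest ⊤}
  B6:  IN={b:+, c:+; rest ⊤}  OUT={b:+, c:+; rest ⊤}
  B7:  IN={c:+; rest ⊤}  OUT={c:+; rest ⊤}

Merge at B5: IN[B5] = OUT[B4] = {a: ⊤, b: +, c: +, d: ⊤, e: ⊤, f: ⊤}

Answer: {a: ⊤, b: +, c: +, d: ⊤, e: ⊤, f: ⊤}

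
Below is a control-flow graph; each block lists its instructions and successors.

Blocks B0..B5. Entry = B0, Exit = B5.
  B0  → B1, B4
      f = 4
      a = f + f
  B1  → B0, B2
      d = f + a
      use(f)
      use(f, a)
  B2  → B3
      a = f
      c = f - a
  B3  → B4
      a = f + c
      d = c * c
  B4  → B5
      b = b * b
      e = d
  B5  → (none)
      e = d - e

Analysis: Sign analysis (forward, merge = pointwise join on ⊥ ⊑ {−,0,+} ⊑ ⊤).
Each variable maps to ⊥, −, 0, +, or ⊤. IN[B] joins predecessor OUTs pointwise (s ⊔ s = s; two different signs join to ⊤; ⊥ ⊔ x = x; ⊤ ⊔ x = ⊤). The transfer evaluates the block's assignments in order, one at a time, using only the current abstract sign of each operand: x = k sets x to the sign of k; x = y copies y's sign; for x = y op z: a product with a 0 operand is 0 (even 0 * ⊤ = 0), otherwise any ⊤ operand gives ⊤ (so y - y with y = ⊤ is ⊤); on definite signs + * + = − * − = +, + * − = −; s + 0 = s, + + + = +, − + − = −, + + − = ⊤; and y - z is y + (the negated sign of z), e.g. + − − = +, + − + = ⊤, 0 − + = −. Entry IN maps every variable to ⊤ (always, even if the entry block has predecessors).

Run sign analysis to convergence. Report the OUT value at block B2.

Answer: {a: +, b: ⊤, c: ⊤, d: +, e: ⊤, f: +}

Derivation:
Converged values:
  B0:  IN=(all ⊤)  OUT={a:+, f:+; rest ⊤}
  B1:  IN={a:+, f:+; rest ⊤}  OUT={a:+, d:+, f:+; rest ⊤}
  B2:  IN={a:+, d:+, f:+; rest ⊤}  OUT={a:+, d:+, f:+; rest ⊤}
  B3:  IN={a:+, d:+, f:+; rest ⊤}  OUT={f:+; rest ⊤}
  B4:  IN={f:+; rest ⊤}  OUT={f:+; rest ⊤}
  B5:  IN={f:+; rest ⊤}  OUT={f:+; rest ⊤}

Merge at B2: IN[B2] = OUT[B1] = {a: +, b: ⊤, c: ⊤, d: +, e: ⊤, f: +}
Applying B2's transfer function to that IN value gives OUT[B2] (row B2 above).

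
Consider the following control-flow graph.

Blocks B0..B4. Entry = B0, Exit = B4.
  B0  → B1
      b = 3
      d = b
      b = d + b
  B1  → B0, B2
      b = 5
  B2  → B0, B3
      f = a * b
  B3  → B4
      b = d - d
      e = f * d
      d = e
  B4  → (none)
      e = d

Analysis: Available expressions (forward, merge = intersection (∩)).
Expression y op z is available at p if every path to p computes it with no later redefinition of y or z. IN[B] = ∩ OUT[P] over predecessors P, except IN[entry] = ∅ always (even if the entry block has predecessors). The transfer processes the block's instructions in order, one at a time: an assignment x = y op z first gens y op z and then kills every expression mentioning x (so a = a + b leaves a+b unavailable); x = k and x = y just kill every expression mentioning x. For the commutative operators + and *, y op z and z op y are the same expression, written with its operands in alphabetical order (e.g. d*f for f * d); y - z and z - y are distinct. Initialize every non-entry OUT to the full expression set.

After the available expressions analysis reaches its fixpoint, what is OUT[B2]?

Answer: {a*b}

Trace:
Converged values:
  B0:  IN={}  OUT={}
  B1:  IN={}  OUT={}
  B2:  IN={}  OUT={a*b}
  B3:  IN={a*b}  OUT={}
  B4:  IN={}  OUT={}

Merge at B2: IN[B2] = OUT[B1] = {}
Applying B2's transfer function to that IN value gives OUT[B2] (row B2 above).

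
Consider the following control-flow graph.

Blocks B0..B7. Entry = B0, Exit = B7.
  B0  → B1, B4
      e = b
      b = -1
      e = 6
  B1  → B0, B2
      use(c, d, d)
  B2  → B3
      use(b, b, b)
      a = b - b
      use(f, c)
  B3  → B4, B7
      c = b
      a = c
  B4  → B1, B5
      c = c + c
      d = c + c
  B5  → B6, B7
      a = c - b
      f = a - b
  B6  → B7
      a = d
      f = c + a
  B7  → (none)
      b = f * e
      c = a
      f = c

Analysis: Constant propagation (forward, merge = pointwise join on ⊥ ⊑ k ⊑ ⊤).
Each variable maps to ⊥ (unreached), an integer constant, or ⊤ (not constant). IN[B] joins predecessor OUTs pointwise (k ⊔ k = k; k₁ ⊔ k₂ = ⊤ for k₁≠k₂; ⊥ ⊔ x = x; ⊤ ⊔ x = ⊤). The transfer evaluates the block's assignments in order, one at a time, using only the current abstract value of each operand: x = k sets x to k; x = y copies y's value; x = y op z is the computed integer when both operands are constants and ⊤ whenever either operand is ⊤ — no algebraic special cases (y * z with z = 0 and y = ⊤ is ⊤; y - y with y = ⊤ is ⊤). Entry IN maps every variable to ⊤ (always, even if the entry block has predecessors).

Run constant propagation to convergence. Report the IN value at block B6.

Answer: {a: ⊤, b: -1, c: ⊤, d: ⊤, e: 6, f: ⊤}

Derivation:
Converged values:
  B0:   IN=(all ⊤)   OUT={b:-1, e:6; rest ⊤}
  B1:   IN={b:-1, e:6; rest ⊤}   OUT={b:-1, e:6; rest ⊤}
  B2:   IN={b:-1, e:6; rest ⊤}   OUT={a:0, b:-1, e:6; rest ⊤}
  B3:   IN={a:0, b:-1, e:6; rest ⊤}   OUT={a:-1, b:-1, c:-1, e:6; rest ⊤}
  B4:   IN={b:-1, e:6; rest ⊤}   OUT={b:-1, e:6; rest ⊤}
  B5:   IN={b:-1, e:6; rest ⊤}   OUT={b:-1, e:6; rest ⊤}
  B6:   IN={b:-1, e:6; rest ⊤}   OUT={b:-1, e:6; rest ⊤}
  B7:   IN={b:-1, e:6; rest ⊤}   OUT={e:6; rest ⊤}

Merge at B6: IN[B6] = OUT[B5] = {a: ⊤, b: -1, c: ⊤, d: ⊤, e: 6, f: ⊤}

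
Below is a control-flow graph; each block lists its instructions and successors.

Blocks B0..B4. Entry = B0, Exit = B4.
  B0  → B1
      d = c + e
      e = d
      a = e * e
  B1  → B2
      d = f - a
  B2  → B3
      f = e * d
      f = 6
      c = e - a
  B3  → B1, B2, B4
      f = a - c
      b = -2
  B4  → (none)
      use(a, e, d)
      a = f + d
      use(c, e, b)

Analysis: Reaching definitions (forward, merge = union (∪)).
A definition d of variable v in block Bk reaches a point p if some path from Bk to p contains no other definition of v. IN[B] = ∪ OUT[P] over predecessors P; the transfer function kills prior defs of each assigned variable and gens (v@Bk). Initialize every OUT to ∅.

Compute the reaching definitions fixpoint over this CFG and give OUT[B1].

Answer: {a@B0, b@B3, c@B2, d@B1, e@B0, f@B3}

Derivation:
Fixpoint table:
  B0:   IN={}   OUT={a@B0, d@B0, e@B0}
  B1:   IN={a@B0, b@B3, c@B2, d@B0, d@B1, e@B0, f@B3}   OUT={a@B0, b@B3, c@B2, d@B1, e@B0, f@B3}
  B2:   IN={a@B0, b@B3, c@B2, d@B1, e@B0, f@B3}   OUT={a@B0, b@B3, c@B2, d@B1, e@B0, f@B2}
  B3:   IN={a@B0, b@B3, c@B2, d@B1, e@B0, f@B2}   OUT={a@B0, b@B3, c@B2, d@B1, e@B0, f@B3}
  B4:   IN={a@B0, b@B3, c@B2, d@B1, e@B0, f@B3}   OUT={a@B4, b@B3, c@B2, d@B1, e@B0, f@B3}

Merge at B1: IN[B1] = OUT[B0] ⊔ OUT[B3] = {a@B0, b@B3, c@B2, d@B0, d@B1, e@B0, f@B3}
Applying B1's transfer function to that IN value gives OUT[B1] (row B1 above).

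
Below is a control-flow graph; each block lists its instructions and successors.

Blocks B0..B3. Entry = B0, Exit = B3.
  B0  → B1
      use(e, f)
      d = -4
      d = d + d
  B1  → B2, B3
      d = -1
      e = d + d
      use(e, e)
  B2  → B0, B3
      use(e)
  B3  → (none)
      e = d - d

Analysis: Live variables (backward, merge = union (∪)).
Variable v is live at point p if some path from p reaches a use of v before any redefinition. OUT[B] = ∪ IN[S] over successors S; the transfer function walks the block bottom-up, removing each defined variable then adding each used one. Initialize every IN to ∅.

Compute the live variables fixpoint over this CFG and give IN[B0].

Fixpoint table:
  B0: | IN={e, f} | OUT={f}
  B1: | IN={f} | OUT={d, e, f}
  B2: | IN={d, e, f} | OUT={d, e, f}
  B3: | IN={d} | OUT={}

Merge at B0: OUT[B0] = IN[B1] = {f}
Applying B0's transfer function to that OUT value gives IN[B0] (row B0 above).

Answer: {e, f}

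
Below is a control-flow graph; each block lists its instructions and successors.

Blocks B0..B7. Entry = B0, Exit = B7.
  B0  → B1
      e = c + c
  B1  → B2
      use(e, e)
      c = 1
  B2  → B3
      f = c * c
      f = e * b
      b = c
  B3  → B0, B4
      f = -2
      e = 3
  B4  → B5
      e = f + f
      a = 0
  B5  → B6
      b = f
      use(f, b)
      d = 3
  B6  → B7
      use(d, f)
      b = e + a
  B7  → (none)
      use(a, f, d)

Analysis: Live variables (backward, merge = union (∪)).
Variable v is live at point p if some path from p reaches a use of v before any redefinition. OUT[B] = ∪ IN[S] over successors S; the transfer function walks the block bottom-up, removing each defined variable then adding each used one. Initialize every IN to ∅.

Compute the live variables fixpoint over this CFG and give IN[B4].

Converged values:
  B0: | IN={b, c} | OUT={b, e}
  B1: | IN={b, e} | OUT={b, c, e}
  B2: | IN={b, c, e} | OUT={b, c}
  B3: | IN={b, c} | OUT={b, c, f}
  B4: | IN={f} | OUT={a, e, f}
  B5: | IN={a, e, f} | OUT={a, d, e, f}
  B6: | IN={a, d, e, f} | OUT={a, d, f}
  B7: | IN={a, d, f} | OUT={}

Merge at B4: OUT[B4] = IN[B5] = {a, e, f}
Applying B4's transfer function to that OUT value gives IN[B4] (row B4 above).

Answer: {f}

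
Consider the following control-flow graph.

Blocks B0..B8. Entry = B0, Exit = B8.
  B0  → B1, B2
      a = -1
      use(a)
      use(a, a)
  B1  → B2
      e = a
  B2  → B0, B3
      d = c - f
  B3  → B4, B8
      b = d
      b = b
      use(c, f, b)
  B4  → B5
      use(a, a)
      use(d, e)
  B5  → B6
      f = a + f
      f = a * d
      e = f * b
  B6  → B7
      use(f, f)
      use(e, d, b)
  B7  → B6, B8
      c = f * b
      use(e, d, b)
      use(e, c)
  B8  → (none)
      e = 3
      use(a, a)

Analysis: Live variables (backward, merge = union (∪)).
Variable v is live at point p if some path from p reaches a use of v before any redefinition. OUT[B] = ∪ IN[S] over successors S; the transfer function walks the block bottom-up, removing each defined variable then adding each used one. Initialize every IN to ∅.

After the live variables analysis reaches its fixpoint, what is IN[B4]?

Answer: {a, b, d, e, f}

Derivation:
Per-block solution:
  B0:   IN={c, e, f}   OUT={a, c, e, f}
  B1:   IN={a, c, f}   OUT={a, c, e, f}
  B2:   IN={a, c, e, f}   OUT={a, c, d, e, f}
  B3:   IN={a, c, d, e, f}   OUT={a, b, d, e, f}
  B4:   IN={a, b, d, e, f}   OUT={a, b, d, f}
  B5:   IN={a, b, d, f}   OUT={a, b, d, e, f}
  B6:   IN={a, b, d, e, f}   OUT={a, b, d, e, f}
  B7:   IN={a, b, d, e, f}   OUT={a, b, d, e, f}
  B8:   IN={a}   OUT={}

Merge at B4: OUT[B4] = IN[B5] = {a, b, d, f}
Applying B4's transfer function to that OUT value gives IN[B4] (row B4 above).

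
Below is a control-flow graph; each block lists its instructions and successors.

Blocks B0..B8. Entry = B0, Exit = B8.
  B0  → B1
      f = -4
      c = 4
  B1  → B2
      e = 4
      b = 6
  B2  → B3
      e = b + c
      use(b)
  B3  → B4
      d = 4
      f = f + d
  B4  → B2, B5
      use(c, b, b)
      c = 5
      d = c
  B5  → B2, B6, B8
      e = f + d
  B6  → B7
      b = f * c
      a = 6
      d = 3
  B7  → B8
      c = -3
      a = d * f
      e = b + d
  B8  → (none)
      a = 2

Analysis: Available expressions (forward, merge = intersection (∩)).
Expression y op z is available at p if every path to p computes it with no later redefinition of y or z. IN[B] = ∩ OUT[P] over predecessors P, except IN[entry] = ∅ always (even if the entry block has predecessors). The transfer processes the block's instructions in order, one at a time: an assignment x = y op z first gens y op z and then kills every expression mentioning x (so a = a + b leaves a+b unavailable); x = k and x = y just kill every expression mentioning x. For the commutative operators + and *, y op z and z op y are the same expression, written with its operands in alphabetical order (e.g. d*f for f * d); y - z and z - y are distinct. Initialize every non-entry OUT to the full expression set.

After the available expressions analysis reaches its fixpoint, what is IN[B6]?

Answer: {d+f}

Working:
Per-block solution:
  B0: | IN={} | OUT={}
  B1: | IN={} | OUT={}
  B2: | IN={} | OUT={b+c}
  B3: | IN={b+c} | OUT={b+c}
  B4: | IN={b+c} | OUT={}
  B5: | IN={} | OUT={d+f}
  B6: | IN={d+f} | OUT={c*f}
  B7: | IN={c*f} | OUT={b+d, d*f}
  B8: | IN={} | OUT={}

Merge at B6: IN[B6] = OUT[B5] = {d+f}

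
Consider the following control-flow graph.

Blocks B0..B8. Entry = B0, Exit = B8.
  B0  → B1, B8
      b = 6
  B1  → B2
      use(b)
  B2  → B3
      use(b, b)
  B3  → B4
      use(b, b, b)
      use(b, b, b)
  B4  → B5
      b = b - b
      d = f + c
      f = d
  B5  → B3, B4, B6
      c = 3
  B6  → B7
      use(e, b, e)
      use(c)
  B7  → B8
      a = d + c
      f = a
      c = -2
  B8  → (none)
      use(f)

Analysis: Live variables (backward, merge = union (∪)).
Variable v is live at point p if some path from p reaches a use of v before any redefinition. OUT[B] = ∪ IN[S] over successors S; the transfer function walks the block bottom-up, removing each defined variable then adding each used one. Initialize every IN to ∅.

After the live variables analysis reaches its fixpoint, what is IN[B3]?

Fixpoint table:
  B0:   IN={c, e, f}   OUT={b, c, e, f}
  B1:   IN={b, c, e, f}   OUT={b, c, e, f}
  B2:   IN={b, c, e, f}   OUT={b, c, e, f}
  B3:   IN={b, c, e, f}   OUT={b, c, e, f}
  B4:   IN={b, c, e, f}   OUT={b, d, e, f}
  B5:   IN={b, d, e, f}   OUT={b, c, d, e, f}
  B6:   IN={b, c, d, e}   OUT={c, d}
  B7:   IN={c, d}   OUT={f}
  B8:   IN={f}   OUT={}

Merge at B3: OUT[B3] = IN[B4] = {b, c, e, f}
Applying B3's transfer function to that OUT value gives IN[B3] (row B3 above).

Answer: {b, c, e, f}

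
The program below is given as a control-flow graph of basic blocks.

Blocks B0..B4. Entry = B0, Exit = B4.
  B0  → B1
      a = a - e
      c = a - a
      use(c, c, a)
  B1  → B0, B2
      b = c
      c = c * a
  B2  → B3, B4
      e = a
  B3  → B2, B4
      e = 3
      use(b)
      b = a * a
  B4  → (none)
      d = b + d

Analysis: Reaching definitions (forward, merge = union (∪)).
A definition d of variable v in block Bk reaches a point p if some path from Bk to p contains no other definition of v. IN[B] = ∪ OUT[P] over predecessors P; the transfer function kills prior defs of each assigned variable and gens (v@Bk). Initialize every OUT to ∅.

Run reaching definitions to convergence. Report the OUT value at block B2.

Per-block solution:
  B0:   IN={a@B0, b@B1, c@B1}   OUT={a@B0, b@B1, c@B0}
  B1:   IN={a@B0, b@B1, c@B0}   OUT={a@B0, b@B1, c@B1}
  B2:   IN={a@B0, b@B1, b@B3, c@B1, e@B3}   OUT={a@B0, b@B1, b@B3, c@B1, e@B2}
  B3:   IN={a@B0, b@B1, b@B3, c@B1, e@B2}   OUT={a@B0, b@B3, c@B1, e@B3}
  B4:   IN={a@B0, b@B1, b@B3, c@B1, e@B2, e@B3}   OUT={a@B0, b@B1, b@B3, c@B1, d@B4, e@B2, e@B3}

Merge at B2: IN[B2] = OUT[B1] ⊔ OUT[B3] = {a@B0, b@B1, b@B3, c@B1, e@B3}
Applying B2's transfer function to that IN value gives OUT[B2] (row B2 above).

Answer: {a@B0, b@B1, b@B3, c@B1, e@B2}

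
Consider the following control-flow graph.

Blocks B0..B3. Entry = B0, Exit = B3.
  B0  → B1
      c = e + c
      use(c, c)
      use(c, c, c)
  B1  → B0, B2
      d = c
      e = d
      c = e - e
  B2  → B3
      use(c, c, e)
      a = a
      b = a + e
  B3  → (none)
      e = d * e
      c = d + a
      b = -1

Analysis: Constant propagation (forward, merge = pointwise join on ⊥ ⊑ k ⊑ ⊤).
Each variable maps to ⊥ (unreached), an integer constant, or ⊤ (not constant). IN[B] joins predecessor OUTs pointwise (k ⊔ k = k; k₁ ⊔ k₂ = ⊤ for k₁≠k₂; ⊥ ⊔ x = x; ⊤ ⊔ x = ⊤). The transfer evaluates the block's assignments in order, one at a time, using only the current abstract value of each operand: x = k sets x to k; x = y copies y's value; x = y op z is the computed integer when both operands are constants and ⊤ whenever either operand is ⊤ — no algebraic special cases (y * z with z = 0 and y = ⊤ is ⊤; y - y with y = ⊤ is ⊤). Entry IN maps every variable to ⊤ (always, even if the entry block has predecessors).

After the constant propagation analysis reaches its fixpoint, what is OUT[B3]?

Answer: {a: ⊤, b: -1, c: ⊤, d: ⊤, e: ⊤, f: ⊤}

Derivation:
Per-block solution:
  B0:   IN=(all ⊤)   OUT=(all ⊤)
  B1:   IN=(all ⊤)   OUT=(all ⊤)
  B2:   IN=(all ⊤)   OUT=(all ⊤)
  B3:   IN=(all ⊤)   OUT={b:-1; rest ⊤}

Merge at B3: IN[B3] = OUT[B2] = {a: ⊤, b: ⊤, c: ⊤, d: ⊤, e: ⊤, f: ⊤}
Applying B3's transfer function to that IN value gives OUT[B3] (row B3 above).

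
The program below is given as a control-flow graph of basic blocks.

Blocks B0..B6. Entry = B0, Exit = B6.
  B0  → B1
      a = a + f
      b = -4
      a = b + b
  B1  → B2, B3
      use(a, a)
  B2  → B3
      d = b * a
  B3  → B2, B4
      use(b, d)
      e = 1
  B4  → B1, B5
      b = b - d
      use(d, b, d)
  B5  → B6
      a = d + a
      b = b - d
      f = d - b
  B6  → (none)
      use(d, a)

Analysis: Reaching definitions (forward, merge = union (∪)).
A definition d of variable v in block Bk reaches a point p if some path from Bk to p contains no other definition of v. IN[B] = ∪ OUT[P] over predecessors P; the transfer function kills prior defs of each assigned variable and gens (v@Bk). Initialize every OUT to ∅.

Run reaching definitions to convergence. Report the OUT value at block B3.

Fixpoint table:
  B0:  IN={}  OUT={a@B0, b@B0}
  B1:  IN={a@B0, b@B0, b@B4, d@B2, e@B3}  OUT={a@B0, b@B0, b@B4, d@B2, e@B3}
  B2:  IN={a@B0, b@B0, b@B4, d@B2, e@B3}  OUT={a@B0, b@B0, b@B4, d@B2, e@B3}
  B3:  IN={a@B0, b@B0, b@B4, d@B2, e@B3}  OUT={a@B0, b@B0, b@B4, d@B2, e@B3}
  B4:  IN={a@B0, b@B0, b@B4, d@B2, e@B3}  OUT={a@B0, b@B4, d@B2, e@B3}
  B5:  IN={a@B0, b@B4, d@B2, e@B3}  OUT={a@B5, b@B5, d@B2, e@B3, f@B5}
  B6:  IN={a@B5, b@B5, d@B2, e@B3, f@B5}  OUT={a@B5, b@B5, d@B2, e@B3, f@B5}

Merge at B3: IN[B3] = OUT[B1] ⊔ OUT[B2] = {a@B0, b@B0, b@B4, d@B2, e@B3}
Applying B3's transfer function to that IN value gives OUT[B3] (row B3 above).

Answer: {a@B0, b@B0, b@B4, d@B2, e@B3}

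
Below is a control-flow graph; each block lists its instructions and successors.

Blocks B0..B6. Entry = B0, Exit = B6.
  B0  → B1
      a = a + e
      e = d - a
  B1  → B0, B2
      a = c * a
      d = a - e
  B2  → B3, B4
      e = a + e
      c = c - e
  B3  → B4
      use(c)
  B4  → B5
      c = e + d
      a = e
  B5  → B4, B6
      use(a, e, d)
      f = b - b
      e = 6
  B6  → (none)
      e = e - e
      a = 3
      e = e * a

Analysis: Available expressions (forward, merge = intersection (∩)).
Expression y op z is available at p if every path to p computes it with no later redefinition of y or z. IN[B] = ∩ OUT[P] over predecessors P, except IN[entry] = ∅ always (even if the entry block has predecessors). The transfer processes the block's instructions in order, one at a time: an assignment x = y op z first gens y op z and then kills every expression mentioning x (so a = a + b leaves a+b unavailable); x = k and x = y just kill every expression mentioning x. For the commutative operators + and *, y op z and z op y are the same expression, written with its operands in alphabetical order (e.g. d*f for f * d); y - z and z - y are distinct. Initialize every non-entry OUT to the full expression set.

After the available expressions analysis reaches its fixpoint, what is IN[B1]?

Converged values:
  B0:   IN={}   OUT={d-a}
  B1:   IN={d-a}   OUT={a-e}
  B2:   IN={a-e}   OUT={}
  B3:   IN={}   OUT={}
  B4:   IN={}   OUT={d+e}
  B5:   IN={d+e}   OUT={b-b}
  B6:   IN={b-b}   OUT={b-b}

Merge at B1: IN[B1] = OUT[B0] = {d-a}

Answer: {d-a}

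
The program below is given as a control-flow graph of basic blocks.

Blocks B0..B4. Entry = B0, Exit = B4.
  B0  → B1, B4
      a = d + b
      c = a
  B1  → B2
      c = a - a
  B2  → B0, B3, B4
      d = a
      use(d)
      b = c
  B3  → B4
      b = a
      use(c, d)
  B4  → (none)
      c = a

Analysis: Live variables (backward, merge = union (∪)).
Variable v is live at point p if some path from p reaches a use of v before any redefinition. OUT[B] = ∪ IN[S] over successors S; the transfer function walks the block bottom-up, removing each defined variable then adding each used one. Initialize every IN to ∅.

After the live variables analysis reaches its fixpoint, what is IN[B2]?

Per-block solution:
  B0: | IN={b, d} | OUT={a}
  B1: | IN={a} | OUT={a, c}
  B2: | IN={a, c} | OUT={a, b, c, d}
  B3: | IN={a, c, d} | OUT={a}
  B4: | IN={a} | OUT={}

Merge at B2: OUT[B2] = IN[B0] ⊔ IN[B3] ⊔ IN[B4] = {a, b, c, d}
Applying B2's transfer function to that OUT value gives IN[B2] (row B2 above).

Answer: {a, c}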